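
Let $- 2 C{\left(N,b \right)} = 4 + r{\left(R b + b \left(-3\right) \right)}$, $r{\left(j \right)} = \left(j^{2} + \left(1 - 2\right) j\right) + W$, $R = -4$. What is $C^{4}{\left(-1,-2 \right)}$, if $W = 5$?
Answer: $\frac{1330863361}{16} \approx 8.3179 \cdot 10^{7}$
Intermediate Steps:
$r{\left(j \right)} = 5 + j^{2} - j$ ($r{\left(j \right)} = \left(j^{2} + \left(1 - 2\right) j\right) + 5 = \left(j^{2} - j\right) + 5 = 5 + j^{2} - j$)
$C{\left(N,b \right)} = - \frac{9}{2} - \frac{49 b^{2}}{2} - \frac{7 b}{2}$ ($C{\left(N,b \right)} = - \frac{4 + \left(5 + \left(- 4 b + b \left(-3\right)\right)^{2} - \left(- 4 b + b \left(-3\right)\right)\right)}{2} = - \frac{4 + \left(5 + \left(- 4 b - 3 b\right)^{2} - \left(- 4 b - 3 b\right)\right)}{2} = - \frac{4 + \left(5 + \left(- 7 b\right)^{2} - - 7 b\right)}{2} = - \frac{4 + \left(5 + 49 b^{2} + 7 b\right)}{2} = - \frac{4 + \left(5 + 7 b + 49 b^{2}\right)}{2} = - \frac{9 + 7 b + 49 b^{2}}{2} = - \frac{9}{2} - \frac{49 b^{2}}{2} - \frac{7 b}{2}$)
$C^{4}{\left(-1,-2 \right)} = \left(- \frac{9}{2} - \frac{49 \left(-2\right)^{2}}{2} - -7\right)^{4} = \left(- \frac{9}{2} - 98 + 7\right)^{4} = \left(- \frac{191}{2}\right)^{4} = \frac{1330863361}{16}$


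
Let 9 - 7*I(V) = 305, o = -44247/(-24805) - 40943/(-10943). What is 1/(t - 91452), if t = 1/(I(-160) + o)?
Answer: -69848067788/6387747395435981 ≈ -1.0935e-5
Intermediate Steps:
o = 1499786036/271441115 (o = -44247*(-1/24805) - 40943*(-1/10943) = 44247/24805 + 40943/10943 = 1499786036/271441115 ≈ 5.5253)
I(V) = -296/7 (I(V) = 9/7 - ⅐*305 = 9/7 - 305/7 = -296/7)
t = -1900087805/69848067788 (t = 1/(-296/7 + 1499786036/271441115) = 1/(-69848067788/1900087805) = -1900087805/69848067788 ≈ -0.027203)
1/(t - 91452) = 1/(-1900087805/69848067788 - 91452) = 1/(-6387747395435981/69848067788) = -69848067788/6387747395435981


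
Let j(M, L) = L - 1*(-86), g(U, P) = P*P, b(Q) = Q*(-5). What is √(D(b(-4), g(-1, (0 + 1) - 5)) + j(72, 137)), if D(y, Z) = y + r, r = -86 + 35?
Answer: 8*√3 ≈ 13.856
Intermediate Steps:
b(Q) = -5*Q
r = -51
g(U, P) = P²
D(y, Z) = -51 + y (D(y, Z) = y - 51 = -51 + y)
j(M, L) = 86 + L (j(M, L) = L + 86 = 86 + L)
√(D(b(-4), g(-1, (0 + 1) - 5)) + j(72, 137)) = √((-51 - 5*(-4)) + (86 + 137)) = √((-51 + 20) + 223) = √(-31 + 223) = √192 = 8*√3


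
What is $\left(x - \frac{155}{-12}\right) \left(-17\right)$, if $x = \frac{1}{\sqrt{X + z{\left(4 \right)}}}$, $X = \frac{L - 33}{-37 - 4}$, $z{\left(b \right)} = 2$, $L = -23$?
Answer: $- \frac{2635}{12} - \frac{17 \sqrt{5658}}{138} \approx -228.85$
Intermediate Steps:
$X = \frac{56}{41}$ ($X = \frac{-23 - 33}{-37 - 4} = - \frac{56}{-41} = \left(-56\right) \left(- \frac{1}{41}\right) = \frac{56}{41} \approx 1.3659$)
$x = \frac{\sqrt{5658}}{138}$ ($x = \frac{1}{\sqrt{\frac{56}{41} + 2}} = \frac{1}{\sqrt{\frac{138}{41}}} = \frac{1}{\frac{1}{41} \sqrt{5658}} = \frac{\sqrt{5658}}{138} \approx 0.54507$)
$\left(x - \frac{155}{-12}\right) \left(-17\right) = \left(\frac{\sqrt{5658}}{138} - \frac{155}{-12}\right) \left(-17\right) = \left(\frac{\sqrt{5658}}{138} - - \frac{155}{12}\right) \left(-17\right) = \left(\frac{\sqrt{5658}}{138} + \frac{155}{12}\right) \left(-17\right) = \left(\frac{155}{12} + \frac{\sqrt{5658}}{138}\right) \left(-17\right) = - \frac{2635}{12} - \frac{17 \sqrt{5658}}{138}$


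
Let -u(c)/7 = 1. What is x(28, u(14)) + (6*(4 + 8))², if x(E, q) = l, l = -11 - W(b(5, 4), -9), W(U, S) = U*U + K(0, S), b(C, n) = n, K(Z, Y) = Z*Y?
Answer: 5157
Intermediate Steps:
u(c) = -7 (u(c) = -7*1 = -7)
K(Z, Y) = Y*Z
W(U, S) = U² (W(U, S) = U*U + S*0 = U² + 0 = U²)
l = -27 (l = -11 - 1*4² = -11 - 1*16 = -11 - 16 = -27)
x(E, q) = -27
x(28, u(14)) + (6*(4 + 8))² = -27 + (6*(4 + 8))² = -27 + (6*12)² = -27 + 72² = -27 + 5184 = 5157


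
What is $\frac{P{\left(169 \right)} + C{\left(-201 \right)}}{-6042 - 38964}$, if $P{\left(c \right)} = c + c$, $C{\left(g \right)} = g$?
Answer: $- \frac{137}{45006} \approx -0.003044$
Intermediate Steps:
$P{\left(c \right)} = 2 c$
$\frac{P{\left(169 \right)} + C{\left(-201 \right)}}{-6042 - 38964} = \frac{2 \cdot 169 - 201}{-6042 - 38964} = \frac{338 - 201}{-45006} = 137 \left(- \frac{1}{45006}\right) = - \frac{137}{45006}$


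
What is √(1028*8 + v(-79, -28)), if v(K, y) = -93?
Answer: √8131 ≈ 90.172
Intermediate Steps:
√(1028*8 + v(-79, -28)) = √(1028*8 - 93) = √(8224 - 93) = √8131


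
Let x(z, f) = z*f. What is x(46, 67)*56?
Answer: 172592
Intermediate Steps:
x(z, f) = f*z
x(46, 67)*56 = (67*46)*56 = 3082*56 = 172592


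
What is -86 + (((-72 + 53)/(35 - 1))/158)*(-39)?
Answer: -461251/5372 ≈ -85.862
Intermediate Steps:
-86 + (((-72 + 53)/(35 - 1))/158)*(-39) = -86 + (-19/34*(1/158))*(-39) = -86 + (-19*1/34*(1/158))*(-39) = -86 - 19/34*1/158*(-39) = -86 - 19/5372*(-39) = -86 + 741/5372 = -461251/5372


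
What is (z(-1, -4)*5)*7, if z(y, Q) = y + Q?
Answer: -175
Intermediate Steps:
z(y, Q) = Q + y
(z(-1, -4)*5)*7 = ((-4 - 1)*5)*7 = -5*5*7 = -25*7 = -175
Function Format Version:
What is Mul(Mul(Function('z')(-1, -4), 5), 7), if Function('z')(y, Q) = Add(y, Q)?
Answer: -175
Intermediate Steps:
Function('z')(y, Q) = Add(Q, y)
Mul(Mul(Function('z')(-1, -4), 5), 7) = Mul(Mul(Add(-4, -1), 5), 7) = Mul(Mul(-5, 5), 7) = Mul(-25, 7) = -175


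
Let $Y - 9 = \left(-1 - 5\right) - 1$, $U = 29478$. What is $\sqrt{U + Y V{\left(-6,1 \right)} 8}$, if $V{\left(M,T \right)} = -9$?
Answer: $\sqrt{29334} \approx 171.27$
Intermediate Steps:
$Y = 2$ ($Y = 9 - 7 = 2$)
$\sqrt{U + Y V{\left(-6,1 \right)} 8} = \sqrt{29478 + 2 \left(-9\right) 8} = \sqrt{29478 - 144} = \sqrt{29334}$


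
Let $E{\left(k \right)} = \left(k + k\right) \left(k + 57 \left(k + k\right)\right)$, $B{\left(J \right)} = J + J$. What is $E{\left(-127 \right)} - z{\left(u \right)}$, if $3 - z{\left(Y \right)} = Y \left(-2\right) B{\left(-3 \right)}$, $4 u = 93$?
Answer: $3709946$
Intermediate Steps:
$u = \frac{93}{4}$ ($u = \frac{1}{4} \cdot 93 = \frac{93}{4} \approx 23.25$)
$B{\left(J \right)} = 2 J$
$z{\left(Y \right)} = 3 - 12 Y$ ($z{\left(Y \right)} = 3 - Y \left(-2\right) 2 \left(-3\right) = 3 - - 2 Y \left(-6\right) = 3 - 12 Y$)
$E{\left(k \right)} = 230 k^{2}$ ($E{\left(k \right)} = 2 k \left(k + 57 \cdot 2 k\right) = 2 k \left(k + 114 k\right) = 2 k 115 k = 230 k^{2}$)
$E{\left(-127 \right)} - z{\left(u \right)} = 230 \left(-127\right)^{2} - \left(3 - 279\right) = 230 \cdot 16129 - \left(3 - 279\right) = 3709670 - -276 = 3709670 + 276 = 3709946$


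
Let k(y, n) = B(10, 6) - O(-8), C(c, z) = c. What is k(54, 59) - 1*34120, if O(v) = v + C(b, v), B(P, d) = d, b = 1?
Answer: -34107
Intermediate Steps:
O(v) = 1 + v (O(v) = v + 1 = 1 + v)
k(y, n) = 13 (k(y, n) = 6 - (1 - 8) = 6 - 1*(-7) = 6 + 7 = 13)
k(54, 59) - 1*34120 = 13 - 1*34120 = 13 - 34120 = -34107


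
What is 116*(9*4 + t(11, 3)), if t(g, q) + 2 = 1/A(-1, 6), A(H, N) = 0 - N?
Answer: 11774/3 ≈ 3924.7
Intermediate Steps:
A(H, N) = -N
t(g, q) = -13/6 (t(g, q) = -2 + 1/(-1*6) = -2 + 1/(-6) = -2 - ⅙ = -13/6)
116*(9*4 + t(11, 3)) = 116*(9*4 - 13/6) = 116*(36 - 13/6) = 116*(203/6) = 11774/3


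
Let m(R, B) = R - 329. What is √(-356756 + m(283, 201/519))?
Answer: I*√356802 ≈ 597.33*I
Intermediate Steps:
m(R, B) = -329 + R
√(-356756 + m(283, 201/519)) = √(-356756 + (-329 + 283)) = √(-356756 - 46) = √(-356802) = I*√356802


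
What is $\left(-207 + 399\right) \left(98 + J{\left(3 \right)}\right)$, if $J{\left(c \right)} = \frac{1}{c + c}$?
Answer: $18848$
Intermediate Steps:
$J{\left(c \right)} = \frac{1}{2 c}$
$\left(-207 + 399\right) \left(98 + J{\left(3 \right)}\right) = \left(-207 + 399\right) \left(98 + \frac{1}{2 \cdot 3}\right) = 192 \left(98 + \frac{1}{2} \cdot \frac{1}{3}\right) = 192 \left(98 + \frac{1}{6}\right) = 192 \cdot \frac{589}{6} = 18848$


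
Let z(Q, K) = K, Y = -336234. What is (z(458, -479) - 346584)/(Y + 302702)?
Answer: 347063/33532 ≈ 10.350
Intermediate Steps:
(z(458, -479) - 346584)/(Y + 302702) = (-479 - 346584)/(-336234 + 302702) = -347063/(-33532) = -347063*(-1/33532) = 347063/33532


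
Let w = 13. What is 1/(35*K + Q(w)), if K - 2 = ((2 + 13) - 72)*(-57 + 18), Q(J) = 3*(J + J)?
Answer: 1/77953 ≈ 1.2828e-5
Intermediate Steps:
Q(J) = 6*J (Q(J) = 3*(2*J) = 6*J)
K = 2225 (K = 2 + ((2 + 13) - 72)*(-57 + 18) = 2 + (15 - 72)*(-39) = 2 - 57*(-39) = 2 + 2223 = 2225)
1/(35*K + Q(w)) = 1/(35*2225 + 6*13) = 1/(77875 + 78) = 1/77953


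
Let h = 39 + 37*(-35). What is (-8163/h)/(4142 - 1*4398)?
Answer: -8163/321536 ≈ -0.025388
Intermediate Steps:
h = -1256 (h = 39 - 1295 = -1256)
(-8163/h)/(4142 - 1*4398) = (-8163/(-1256))/(4142 - 1*4398) = (-8163*(-1/1256))/(4142 - 4398) = (8163/1256)/(-256) = (8163/1256)*(-1/256) = -8163/321536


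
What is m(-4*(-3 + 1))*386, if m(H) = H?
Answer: 3088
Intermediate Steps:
m(-4*(-3 + 1))*386 = -4*(-3 + 1)*386 = -4*(-2)*386 = 8*386 = 3088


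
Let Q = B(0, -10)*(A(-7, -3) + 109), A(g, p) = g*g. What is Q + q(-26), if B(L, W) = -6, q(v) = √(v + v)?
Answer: -948 + 2*I*√13 ≈ -948.0 + 7.2111*I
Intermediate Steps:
q(v) = √2*√v (q(v) = √(2*v) = √2*√v)
A(g, p) = g²
Q = -948 (Q = -6*((-7)² + 109) = -6*(49 + 109) = -6*158 = -948)
Q + q(-26) = -948 + √2*√(-26) = -948 + √2*(I*√26) = -948 + 2*I*√13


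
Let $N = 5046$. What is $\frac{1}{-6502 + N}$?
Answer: $- \frac{1}{1456} \approx -0.00068681$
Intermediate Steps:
$\frac{1}{-6502 + N} = \frac{1}{-6502 + 5046} = \frac{1}{-1456} = - \frac{1}{1456}$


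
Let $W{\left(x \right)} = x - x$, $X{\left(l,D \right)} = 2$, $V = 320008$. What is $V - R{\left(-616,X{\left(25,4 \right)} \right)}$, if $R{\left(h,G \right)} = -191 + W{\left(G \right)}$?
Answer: $320199$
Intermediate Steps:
$W{\left(x \right)} = 0$
$R{\left(h,G \right)} = -191$ ($R{\left(h,G \right)} = -191 + 0 = -191$)
$V - R{\left(-616,X{\left(25,4 \right)} \right)} = 320008 - -191 = 320008 + 191 = 320199$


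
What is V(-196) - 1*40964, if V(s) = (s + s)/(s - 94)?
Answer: -5939584/145 ≈ -40963.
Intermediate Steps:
V(s) = 2*s/(-94 + s) (V(s) = (2*s)/(-94 + s) = 2*s/(-94 + s))
V(-196) - 1*40964 = 2*(-196)/(-94 - 196) - 1*40964 = 2*(-196)/(-290) - 40964 = 2*(-196)*(-1/290) - 40964 = 196/145 - 40964 = -5939584/145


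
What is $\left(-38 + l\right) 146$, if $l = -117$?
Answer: $-22630$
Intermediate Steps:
$\left(-38 + l\right) 146 = \left(-38 - 117\right) 146 = \left(-155\right) 146 = -22630$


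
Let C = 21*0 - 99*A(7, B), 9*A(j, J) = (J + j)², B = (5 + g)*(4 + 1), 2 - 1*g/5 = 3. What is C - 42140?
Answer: -42679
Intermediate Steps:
g = -5 (g = 10 - 5*3 = 10 - 15 = -5)
B = 0 (B = (5 - 5)*(4 + 1) = 0*5 = 0)
A(j, J) = (J + j)²/9
C = -539 (C = 21*0 - 11*(0 + 7)² = 0 - 11*7² = 0 - 11*49 = 0 - 99*49/9 = 0 - 539 = -539)
C - 42140 = -539 - 42140 = -42679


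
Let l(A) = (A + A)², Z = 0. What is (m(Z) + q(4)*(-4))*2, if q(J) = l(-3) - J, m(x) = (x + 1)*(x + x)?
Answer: -256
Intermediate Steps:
l(A) = 4*A² (l(A) = (2*A)² = 4*A²)
m(x) = 2*x*(1 + x) (m(x) = (1 + x)*(2*x) = 2*x*(1 + x))
q(J) = 36 - J (q(J) = 4*(-3)² - J = 4*9 - J = 36 - J)
(m(Z) + q(4)*(-4))*2 = (2*0*(1 + 0) + (36 - 1*4)*(-4))*2 = (2*0*1 + (36 - 4)*(-4))*2 = (0 + 32*(-4))*2 = (0 - 128)*2 = -128*2 = -256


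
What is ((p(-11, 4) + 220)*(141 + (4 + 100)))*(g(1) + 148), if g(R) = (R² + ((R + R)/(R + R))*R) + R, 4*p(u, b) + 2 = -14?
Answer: 7990920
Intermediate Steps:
p(u, b) = -4 (p(u, b) = -½ + (¼)*(-14) = -½ - 7/2 = -4)
g(R) = R² + 2*R (g(R) = (R² + ((2*R)/((2*R)))*R) + R = (R² + ((2*R)*(1/(2*R)))*R) + R = (R² + 1*R) + R = (R² + R) + R = (R + R²) + R = R² + 2*R)
((p(-11, 4) + 220)*(141 + (4 + 100)))*(g(1) + 148) = ((-4 + 220)*(141 + (4 + 100)))*(1*(2 + 1) + 148) = (216*(141 + 104))*(1*3 + 148) = (216*245)*(3 + 148) = 52920*151 = 7990920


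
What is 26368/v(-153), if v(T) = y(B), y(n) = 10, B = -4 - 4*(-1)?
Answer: 13184/5 ≈ 2636.8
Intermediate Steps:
B = 0 (B = -4 + 4 = 0)
v(T) = 10
26368/v(-153) = 26368/10 = 26368*(⅒) = 13184/5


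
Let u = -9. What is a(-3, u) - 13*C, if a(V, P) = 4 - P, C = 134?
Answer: -1729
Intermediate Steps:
a(-3, u) - 13*C = (4 - 1*(-9)) - 13*134 = (4 + 9) - 1742 = 13 - 1742 = -1729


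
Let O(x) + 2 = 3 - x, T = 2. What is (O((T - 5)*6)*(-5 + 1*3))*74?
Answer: -2812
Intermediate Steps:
O(x) = 1 - x (O(x) = -2 + (3 - x) = 1 - x)
(O((T - 5)*6)*(-5 + 1*3))*74 = ((1 - (2 - 5)*6)*(-5 + 1*3))*74 = ((1 - (-3)*6)*(-5 + 3))*74 = ((1 - 1*(-18))*(-2))*74 = ((1 + 18)*(-2))*74 = (19*(-2))*74 = -38*74 = -2812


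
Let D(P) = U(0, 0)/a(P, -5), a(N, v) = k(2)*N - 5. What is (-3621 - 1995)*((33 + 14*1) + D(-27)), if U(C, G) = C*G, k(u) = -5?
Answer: -263952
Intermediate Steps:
a(N, v) = -5 - 5*N (a(N, v) = -5*N - 5 = -5 - 5*N)
D(P) = 0 (D(P) = (0*0)/(-5 - 5*P) = 0/(-5 - 5*P) = 0)
(-3621 - 1995)*((33 + 14*1) + D(-27)) = (-3621 - 1995)*((33 + 14*1) + 0) = -5616*((33 + 14) + 0) = -5616*(47 + 0) = -5616*47 = -263952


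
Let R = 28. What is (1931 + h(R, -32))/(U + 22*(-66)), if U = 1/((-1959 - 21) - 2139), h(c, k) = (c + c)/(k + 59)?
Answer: -71660989/53827101 ≈ -1.3313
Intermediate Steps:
h(c, k) = 2*c/(59 + k) (h(c, k) = (2*c)/(59 + k) = 2*c/(59 + k))
U = -1/4119 (U = 1/(-1980 - 2139) = 1/(-4119) = -1/4119 ≈ -0.00024278)
(1931 + h(R, -32))/(U + 22*(-66)) = (1931 + 2*28/(59 - 32))/(-1/4119 + 22*(-66)) = (1931 + 2*28/27)/(-1/4119 - 1452) = (1931 + 2*28*(1/27))/(-5980789/4119) = (1931 + 56/27)*(-4119/5980789) = (52193/27)*(-4119/5980789) = -71660989/53827101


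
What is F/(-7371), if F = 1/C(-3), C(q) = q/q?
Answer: -1/7371 ≈ -0.00013567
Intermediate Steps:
C(q) = 1
F = 1 (F = 1/1 = 1)
F/(-7371) = 1/(-7371) = 1*(-1/7371) = -1/7371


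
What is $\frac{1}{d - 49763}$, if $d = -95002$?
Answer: $- \frac{1}{144765} \approx -6.9078 \cdot 10^{-6}$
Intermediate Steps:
$\frac{1}{d - 49763} = \frac{1}{-95002 - 49763} = \frac{1}{-144765} = - \frac{1}{144765}$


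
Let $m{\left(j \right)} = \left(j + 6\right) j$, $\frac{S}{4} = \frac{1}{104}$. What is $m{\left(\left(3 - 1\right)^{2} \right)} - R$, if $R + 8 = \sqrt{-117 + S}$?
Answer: $48 - \frac{i \sqrt{79066}}{26} \approx 48.0 - 10.815 i$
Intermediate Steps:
$S = \frac{1}{26}$ ($S = \frac{4}{104} = 4 \cdot \frac{1}{104} = \frac{1}{26} \approx 0.038462$)
$m{\left(j \right)} = j \left(6 + j\right)$ ($m{\left(j \right)} = \left(6 + j\right) j = j \left(6 + j\right)$)
$R = -8 + \frac{i \sqrt{79066}}{26}$ ($R = -8 + \sqrt{-117 + \frac{1}{26}} = -8 + \sqrt{- \frac{3041}{26}} = -8 + \frac{i \sqrt{79066}}{26} \approx -8.0 + 10.815 i$)
$m{\left(\left(3 - 1\right)^{2} \right)} - R = \left(3 - 1\right)^{2} \left(6 + \left(3 - 1\right)^{2}\right) - \left(-8 + \frac{i \sqrt{79066}}{26}\right) = 2^{2} \left(6 + 2^{2}\right) + \left(8 - \frac{i \sqrt{79066}}{26}\right) = 4 \left(6 + 4\right) + \left(8 - \frac{i \sqrt{79066}}{26}\right) = 4 \cdot 10 + \left(8 - \frac{i \sqrt{79066}}{26}\right) = 40 + \left(8 - \frac{i \sqrt{79066}}{26}\right) = 48 - \frac{i \sqrt{79066}}{26}$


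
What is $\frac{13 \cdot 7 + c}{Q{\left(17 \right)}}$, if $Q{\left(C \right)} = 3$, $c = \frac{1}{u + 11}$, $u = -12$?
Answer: $30$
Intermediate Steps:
$c = -1$ ($c = \frac{1}{-12 + 11} = \frac{1}{-1} = -1$)
$\frac{13 \cdot 7 + c}{Q{\left(17 \right)}} = \frac{13 \cdot 7 - 1}{3} = \left(91 - 1\right) \frac{1}{3} = 90 \cdot \frac{1}{3} = 30$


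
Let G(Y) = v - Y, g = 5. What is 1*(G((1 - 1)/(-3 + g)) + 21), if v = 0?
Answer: 21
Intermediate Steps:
G(Y) = -Y (G(Y) = 0 - Y = -Y)
1*(G((1 - 1)/(-3 + g)) + 21) = 1*(-(1 - 1)/(-3 + 5) + 21) = 1*(-0/2 + 21) = 1*(-1*0 + 21) = 1*(0 + 21) = 1*21 = 21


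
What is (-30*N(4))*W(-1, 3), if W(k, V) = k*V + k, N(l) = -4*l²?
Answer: -7680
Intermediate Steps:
W(k, V) = k + V*k (W(k, V) = V*k + k = k + V*k)
(-30*N(4))*W(-1, 3) = (-(-120)*4²)*(-(1 + 3)) = (-(-120)*16)*(-1*4) = -30*(-64)*(-4) = 1920*(-4) = -7680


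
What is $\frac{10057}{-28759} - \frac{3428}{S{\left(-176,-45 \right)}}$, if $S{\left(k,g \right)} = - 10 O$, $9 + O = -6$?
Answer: $- \frac{50047201}{2156925} \approx -23.203$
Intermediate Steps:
$O = -15$ ($O = -9 - 6 = -15$)
$S{\left(k,g \right)} = 150$ ($S{\left(k,g \right)} = \left(-10\right) \left(-15\right) = 150$)
$\frac{10057}{-28759} - \frac{3428}{S{\left(-176,-45 \right)}} = \frac{10057}{-28759} - \frac{3428}{150} = 10057 \left(- \frac{1}{28759}\right) - \frac{1714}{75} = - \frac{10057}{28759} - \frac{1714}{75} = - \frac{50047201}{2156925}$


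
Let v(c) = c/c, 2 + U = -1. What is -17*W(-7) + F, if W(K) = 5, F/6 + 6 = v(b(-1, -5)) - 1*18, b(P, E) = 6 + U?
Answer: -223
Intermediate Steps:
U = -3 (U = -2 - 1 = -3)
b(P, E) = 3 (b(P, E) = 6 - 3 = 3)
v(c) = 1
F = -138 (F = -36 + 6*(1 - 1*18) = -36 + 6*(1 - 18) = -36 + 6*(-17) = -36 - 102 = -138)
-17*W(-7) + F = -17*5 - 138 = -85 - 138 = -223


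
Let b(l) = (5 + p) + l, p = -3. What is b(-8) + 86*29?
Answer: 2488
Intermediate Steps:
b(l) = 2 + l (b(l) = (5 - 3) + l = 2 + l)
b(-8) + 86*29 = (2 - 8) + 86*29 = -6 + 2494 = 2488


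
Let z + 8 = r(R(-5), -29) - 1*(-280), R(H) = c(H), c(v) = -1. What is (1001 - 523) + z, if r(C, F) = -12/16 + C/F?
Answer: 86917/116 ≈ 749.28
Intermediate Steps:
R(H) = -1
r(C, F) = -¾ + C/F (r(C, F) = -12*1/16 + C/F = -¾ + C/F)
z = 31469/116 (z = -8 + ((-¾ - 1/(-29)) - 1*(-280)) = -8 + ((-¾ - 1*(-1/29)) + 280) = -8 + ((-¾ + 1/29) + 280) = -8 + (-83/116 + 280) = -8 + 32397/116 = 31469/116 ≈ 271.28)
(1001 - 523) + z = (1001 - 523) + 31469/116 = 478 + 31469/116 = 86917/116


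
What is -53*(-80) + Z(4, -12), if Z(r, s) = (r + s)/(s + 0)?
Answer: 12722/3 ≈ 4240.7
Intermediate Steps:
Z(r, s) = (r + s)/s
-53*(-80) + Z(4, -12) = -53*(-80) + (4 - 12)/(-12) = 4240 - 1/12*(-8) = 4240 + ⅔ = 12722/3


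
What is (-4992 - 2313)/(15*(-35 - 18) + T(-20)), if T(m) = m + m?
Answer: 1461/167 ≈ 8.7485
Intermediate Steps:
T(m) = 2*m
(-4992 - 2313)/(15*(-35 - 18) + T(-20)) = (-4992 - 2313)/(15*(-35 - 18) + 2*(-20)) = -7305/(15*(-53) - 40) = -7305/(-795 - 40) = -7305/(-835) = -7305*(-1/835) = 1461/167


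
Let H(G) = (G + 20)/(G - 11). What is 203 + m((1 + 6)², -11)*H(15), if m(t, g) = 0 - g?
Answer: 1197/4 ≈ 299.25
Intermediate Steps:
H(G) = (20 + G)/(-11 + G)
m(t, g) = -g
203 + m((1 + 6)², -11)*H(15) = 203 + (-1*(-11))*((20 + 15)/(-11 + 15)) = 203 + 11*(35/4) = 203 + 385/4 = 1197/4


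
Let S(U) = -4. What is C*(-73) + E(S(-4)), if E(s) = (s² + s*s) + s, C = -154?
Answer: 11270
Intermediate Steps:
E(s) = s + 2*s² (E(s) = (s² + s²) + s = 2*s² + s = s + 2*s²)
C*(-73) + E(S(-4)) = -154*(-73) - 4*(1 + 2*(-4)) = 11242 - 4*(1 - 8) = 11242 - 4*(-7) = 11242 + 28 = 11270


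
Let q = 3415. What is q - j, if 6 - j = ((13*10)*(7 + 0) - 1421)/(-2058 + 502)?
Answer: 5304915/1556 ≈ 3409.3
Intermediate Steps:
j = 8825/1556 (j = 6 - ((13*10)*(7 + 0) - 1421)/(-2058 + 502) = 6 - (130*7 - 1421)/(-1556) = 6 - (910 - 1421)*(-1)/1556 = 6 - (-511)*(-1)/1556 = 6 - 1*511/1556 = 6 - 511/1556 = 8825/1556 ≈ 5.6716)
q - j = 3415 - 1*8825/1556 = 3415 - 8825/1556 = 5304915/1556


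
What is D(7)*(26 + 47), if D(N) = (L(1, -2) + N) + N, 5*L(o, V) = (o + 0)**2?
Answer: 5183/5 ≈ 1036.6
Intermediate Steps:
L(o, V) = o**2/5 (L(o, V) = (o + 0)**2/5 = o**2/5)
D(N) = 1/5 + 2*N (D(N) = ((1/5)*1**2 + N) + N = ((1/5)*1 + N) + N = (1/5 + N) + N = 1/5 + 2*N)
D(7)*(26 + 47) = (1/5 + 2*7)*(26 + 47) = (1/5 + 14)*73 = (71/5)*73 = 5183/5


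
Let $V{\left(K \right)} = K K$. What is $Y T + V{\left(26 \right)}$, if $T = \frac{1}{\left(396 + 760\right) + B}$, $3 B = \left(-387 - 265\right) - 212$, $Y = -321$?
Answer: $\frac{586447}{868} \approx 675.63$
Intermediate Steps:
$V{\left(K \right)} = K^{2}$
$B = -288$ ($B = \frac{\left(-387 - 265\right) - 212}{3} = \frac{-652 - 212}{3} = \frac{1}{3} \left(-864\right) = -288$)
$T = \frac{1}{868}$ ($T = \frac{1}{\left(396 + 760\right) - 288} = \frac{1}{1156 - 288} = \frac{1}{868} \approx 0.0011521$)
$Y T + V{\left(26 \right)} = \left(-321\right) \frac{1}{868} + 26^{2} = - \frac{321}{868} + 676 = \frac{586447}{868}$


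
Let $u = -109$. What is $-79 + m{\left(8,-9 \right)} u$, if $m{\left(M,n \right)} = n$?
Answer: $902$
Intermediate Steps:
$-79 + m{\left(8,-9 \right)} u = -79 - -981 = -79 + 981 = 902$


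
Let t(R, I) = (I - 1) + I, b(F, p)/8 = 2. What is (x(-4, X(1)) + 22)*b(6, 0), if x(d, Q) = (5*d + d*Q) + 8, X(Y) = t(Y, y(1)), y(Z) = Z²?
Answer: 96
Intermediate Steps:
b(F, p) = 16 (b(F, p) = 8*2 = 16)
t(R, I) = -1 + 2*I (t(R, I) = (-1 + I) + I = -1 + 2*I)
X(Y) = 1 (X(Y) = -1 + 2*1² = -1 + 2*1 = -1 + 2 = 1)
x(d, Q) = 8 + 5*d + Q*d (x(d, Q) = (5*d + Q*d) + 8 = 8 + 5*d + Q*d)
(x(-4, X(1)) + 22)*b(6, 0) = ((8 + 5*(-4) + 1*(-4)) + 22)*16 = ((8 - 20 - 4) + 22)*16 = (-16 + 22)*16 = 6*16 = 96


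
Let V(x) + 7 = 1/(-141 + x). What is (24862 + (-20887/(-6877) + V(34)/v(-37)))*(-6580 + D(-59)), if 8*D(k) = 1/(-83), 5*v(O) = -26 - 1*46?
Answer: -959302852634866529/5863165152 ≈ -1.6362e+8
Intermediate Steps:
v(O) = -72/5 (v(O) = (-26 - 1*46)/5 = (-26 - 46)/5 = (1/5)*(-72) = -72/5)
V(x) = -7 + 1/(-141 + x)
D(k) = -1/664 (D(k) = (1/8)/(-83) = (1/8)*(-1/83) = -1/664)
(24862 + (-20887/(-6877) + V(34)/v(-37)))*(-6580 + D(-59)) = (24862 + (-20887/(-6877) + ((988 - 7*34)/(-141 + 34))/(-72/5)))*(-6580 - 1/664) = (24862 + (-20887*(-1/6877) + ((988 - 238)/(-107))*(-5/72)))*(-4369121/664) = (24862 + (20887/6877 - 1/107*750*(-5/72)))*(-4369121/664) = (24862 + (20887/6877 - 750/107*(-5/72)))*(-4369121/664) = (24862 + (20887/6877 + 625/1284))*(-4369121/664) = (24862 + 31117033/8830068)*(-4369121/664) = (219564267649/8830068)*(-4369121/664) = -959302852634866529/5863165152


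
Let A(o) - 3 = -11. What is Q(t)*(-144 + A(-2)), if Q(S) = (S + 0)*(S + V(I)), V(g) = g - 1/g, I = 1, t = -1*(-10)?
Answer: -15200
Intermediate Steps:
A(o) = -8 (A(o) = 3 - 11 = -8)
t = 10
V(g) = g - 1/g
Q(S) = S² (Q(S) = (S + 0)*(S + (1 - 1/1)) = S*(S + (1 - 1*1)) = S*(S + (1 - 1)) = S*(S + 0) = S*S = S²)
Q(t)*(-144 + A(-2)) = 10²*(-144 - 8) = 100*(-152) = -15200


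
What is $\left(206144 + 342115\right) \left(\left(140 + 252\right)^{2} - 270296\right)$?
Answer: $-63944543688$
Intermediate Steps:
$\left(206144 + 342115\right) \left(\left(140 + 252\right)^{2} - 270296\right) = 548259 \left(392^{2} - 270296\right) = 548259 \left(153664 - 270296\right) = 548259 \left(-116632\right) = -63944543688$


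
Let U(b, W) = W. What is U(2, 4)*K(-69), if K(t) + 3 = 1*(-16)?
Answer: -76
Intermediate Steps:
K(t) = -19 (K(t) = -3 + 1*(-16) = -3 - 16 = -19)
U(2, 4)*K(-69) = 4*(-19) = -76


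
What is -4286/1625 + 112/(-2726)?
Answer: -5932818/2214875 ≈ -2.6786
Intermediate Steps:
-4286/1625 + 112/(-2726) = -4286*1/1625 + 112*(-1/2726) = -4286/1625 - 56/1363 = -5932818/2214875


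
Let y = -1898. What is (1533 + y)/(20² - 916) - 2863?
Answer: -1476943/516 ≈ -2862.3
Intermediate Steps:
(1533 + y)/(20² - 916) - 2863 = (1533 - 1898)/(20² - 916) - 2863 = -365/(400 - 916) - 2863 = -365/(-516) - 2863 = -365*(-1/516) - 2863 = 365/516 - 2863 = -1476943/516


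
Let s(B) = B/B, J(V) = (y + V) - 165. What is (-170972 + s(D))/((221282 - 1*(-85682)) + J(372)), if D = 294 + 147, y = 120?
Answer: -170971/307291 ≈ -0.55638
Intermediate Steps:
J(V) = -45 + V (J(V) = (120 + V) - 165 = -45 + V)
D = 441
s(B) = 1
(-170972 + s(D))/((221282 - 1*(-85682)) + J(372)) = (-170972 + 1)/((221282 - 1*(-85682)) + (-45 + 372)) = -170971/((221282 + 85682) + 327) = -170971/(306964 + 327) = -170971/307291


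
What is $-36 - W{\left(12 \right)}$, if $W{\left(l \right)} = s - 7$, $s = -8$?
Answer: $-21$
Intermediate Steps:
$W{\left(l \right)} = -15$ ($W{\left(l \right)} = -8 - 7 = -15$)
$-36 - W{\left(12 \right)} = -36 - -15 = -36 + 15 = -21$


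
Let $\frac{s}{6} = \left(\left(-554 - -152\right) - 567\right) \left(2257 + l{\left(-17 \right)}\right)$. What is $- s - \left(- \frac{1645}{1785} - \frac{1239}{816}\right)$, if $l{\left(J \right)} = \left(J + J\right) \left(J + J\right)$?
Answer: $\frac{16192038503}{816} \approx 1.9843 \cdot 10^{7}$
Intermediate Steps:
$l{\left(J \right)} = 4 J^{2}$ ($l{\left(J \right)} = 2 J 2 J = 4 J^{2}$)
$s = -19843182$ ($s = 6 \left(\left(-554 - -152\right) - 567\right) \left(2257 + 4 \left(-17\right)^{2}\right) = 6 \left(\left(-554 + 152\right) - 567\right) \left(2257 + 4 \cdot 289\right) = 6 \left(-402 - 567\right) \left(2257 + 1156\right) = 6 \left(\left(-969\right) 3413\right) = 6 \left(-3307197\right) = -19843182$)
$- s - \left(- \frac{1645}{1785} - \frac{1239}{816}\right) = \left(-1\right) \left(-19843182\right) - \left(- \frac{1645}{1785} - \frac{1239}{816}\right) = 19843182 - \left(\left(-1645\right) \frac{1}{1785} - \frac{413}{272}\right) = 19843182 - \left(- \frac{47}{51} - \frac{413}{272}\right) = 19843182 - - \frac{1991}{816} = 19843182 + \frac{1991}{816} = \frac{16192038503}{816}$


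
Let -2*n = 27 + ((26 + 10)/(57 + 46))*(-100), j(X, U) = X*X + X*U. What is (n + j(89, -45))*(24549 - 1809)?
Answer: 9181445550/103 ≈ 8.9140e+7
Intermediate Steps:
j(X, U) = X² + U*X
n = 819/206 (n = -(27 + ((26 + 10)/(57 + 46))*(-100))/2 = -(27 + (36/103)*(-100))/2 = -(27 - 3600/103)/2 = -½*(-819/103) = 819/206 ≈ 3.9757)
(n + j(89, -45))*(24549 - 1809) = (819/206 + 89*(-45 + 89))*(24549 - 1809) = (819/206 + 89*44)*22740 = (819/206 + 3916)*22740 = (807515/206)*22740 = 9181445550/103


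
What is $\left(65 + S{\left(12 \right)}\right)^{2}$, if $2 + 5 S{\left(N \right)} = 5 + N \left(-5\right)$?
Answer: $\frac{71824}{25} \approx 2873.0$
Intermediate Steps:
$S{\left(N \right)} = \frac{3}{5} - N$ ($S{\left(N \right)} = - \frac{2}{5} + \frac{5 + N \left(-5\right)}{5} = - \frac{2}{5} + \frac{5 - 5 N}{5} = - \frac{2}{5} - \left(-1 + N\right) = \frac{3}{5} - N$)
$\left(65 + S{\left(12 \right)}\right)^{2} = \left(65 + \left(\frac{3}{5} - 12\right)\right)^{2} = \left(65 - \frac{57}{5}\right)^{2} = \left(\frac{268}{5}\right)^{2} = \frac{71824}{25}$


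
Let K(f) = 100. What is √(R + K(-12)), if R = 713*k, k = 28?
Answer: 4*√1254 ≈ 141.65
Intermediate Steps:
R = 19964 (R = 713*28 = 19964)
√(R + K(-12)) = √(19964 + 100) = √20064 = 4*√1254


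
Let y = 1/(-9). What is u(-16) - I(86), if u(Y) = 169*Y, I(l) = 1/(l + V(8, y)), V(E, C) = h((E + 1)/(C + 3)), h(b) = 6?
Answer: -248769/92 ≈ -2704.0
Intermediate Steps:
y = -⅑ ≈ -0.11111
V(E, C) = 6
I(l) = 1/(6 + l) (I(l) = 1/(l + 6) = 1/(6 + l))
u(-16) - I(86) = 169*(-16) - 1/(6 + 86) = -2704 - 1/92 = -248769/92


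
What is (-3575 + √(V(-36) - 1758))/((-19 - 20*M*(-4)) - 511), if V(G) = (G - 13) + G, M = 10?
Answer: -715/54 + I*√1843/270 ≈ -13.241 + 0.159*I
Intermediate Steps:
V(G) = -13 + 2*G (V(G) = (-13 + G) + G = -13 + 2*G)
(-3575 + √(V(-36) - 1758))/((-19 - 20*M*(-4)) - 511) = (-3575 + √((-13 + 2*(-36)) - 1758))/((-19 - 200*(-4)) - 511) = (-3575 + √((-13 - 72) - 1758))/((-19 - 20*(-40)) - 511) = (-3575 + √(-85 - 1758))/((-19 + 800) - 511) = (-3575 + √(-1843))/(781 - 511) = (-3575 + I*√1843)/270 = (-3575 + I*√1843)*(1/270) = -715/54 + I*√1843/270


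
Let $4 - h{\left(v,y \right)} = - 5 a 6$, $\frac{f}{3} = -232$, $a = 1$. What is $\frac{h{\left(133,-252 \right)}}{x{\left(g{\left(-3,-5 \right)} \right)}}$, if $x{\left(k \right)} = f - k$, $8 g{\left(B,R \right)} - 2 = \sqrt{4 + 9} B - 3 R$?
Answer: $- \frac{379780}{7798027} - \frac{204 \sqrt{13}}{7798027} \approx -0.048796$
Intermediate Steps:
$f = -696$ ($f = 3 \left(-232\right) = -696$)
$g{\left(B,R \right)} = \frac{1}{4} - \frac{3 R}{8} + \frac{B \sqrt{13}}{8}$ ($g{\left(B,R \right)} = \frac{1}{4} + \frac{\sqrt{4 + 9} B - 3 R}{8} = \frac{1}{4} + \frac{\sqrt{13} B - 3 R}{8} = \frac{1}{4} + \frac{B \sqrt{13} - 3 R}{8} = \frac{1}{4} + \frac{- 3 R + B \sqrt{13}}{8} = \frac{1}{4} + \left(- \frac{3 R}{8} + \frac{B \sqrt{13}}{8}\right) = \frac{1}{4} - \frac{3 R}{8} + \frac{B \sqrt{13}}{8}$)
$h{\left(v,y \right)} = 34$ ($h{\left(v,y \right)} = 4 - \left(-5\right) 1 \cdot 6 = 4 - \left(-5\right) 6 = 4 - -30 = 4 + 30 = 34$)
$x{\left(k \right)} = -696 - k$
$\frac{h{\left(133,-252 \right)}}{x{\left(g{\left(-3,-5 \right)} \right)}} = \frac{34}{-696 - \left(\frac{1}{4} - - \frac{15}{8} + \frac{1}{8} \left(-3\right) \sqrt{13}\right)} = \frac{34}{-696 - \left(\frac{1}{4} + \frac{15}{8} - \frac{3 \sqrt{13}}{8}\right)} = \frac{34}{-696 - \left(\frac{17}{8} - \frac{3 \sqrt{13}}{8}\right)} = \frac{34}{- \frac{5585}{8} + \frac{3 \sqrt{13}}{8}}$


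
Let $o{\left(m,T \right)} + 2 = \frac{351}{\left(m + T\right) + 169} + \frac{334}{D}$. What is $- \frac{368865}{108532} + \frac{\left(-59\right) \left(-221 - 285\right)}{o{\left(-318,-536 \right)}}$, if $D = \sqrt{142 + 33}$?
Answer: $\frac{25973375361463355}{224993529928164} + \frac{935750642420 \sqrt{7}}{2073061677} \approx 1309.7$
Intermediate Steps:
$D = 5 \sqrt{7}$ ($D = \sqrt{175} = 5 \sqrt{7} \approx 13.229$)
$o{\left(m,T \right)} = -2 + \frac{351}{169 + T + m} + \frac{334 \sqrt{7}}{35}$ ($o{\left(m,T \right)} = -2 + \left(\frac{351}{\left(m + T\right) + 169} + \frac{334}{5 \sqrt{7}}\right) = -2 + \left(\frac{351}{\left(T + m\right) + 169} + 334 \frac{\sqrt{7}}{35}\right) = -2 + \left(\frac{351}{169 + T + m} + \frac{334 \sqrt{7}}{35}\right) = -2 + \frac{351}{169 + T + m} + \frac{334 \sqrt{7}}{35}$)
$- \frac{368865}{108532} + \frac{\left(-59\right) \left(-221 - 285\right)}{o{\left(-318,-536 \right)}} = - \frac{368865}{108532} + \frac{\left(-59\right) \left(-221 - 285\right)}{\frac{1}{35} \frac{1}{169 - 536 - 318} \left(455 - -37520 - -22260 + 56446 \sqrt{7} + 334 \left(-536\right) \sqrt{7} + 334 \left(-318\right) \sqrt{7}\right)} = \left(-368865\right) \frac{1}{108532} + \frac{\left(-59\right) \left(-506\right)}{\frac{1}{35} \frac{1}{-685} \left(455 + 37520 + 22260 + 56446 \sqrt{7} - 179024 \sqrt{7} - 106212 \sqrt{7}\right)} = - \frac{368865}{108532} + \frac{29854}{\frac{1}{35} \left(- \frac{1}{685}\right) \left(60235 - 228790 \sqrt{7}\right)} = - \frac{368865}{108532} + \frac{29854}{- \frac{1721}{685} + \frac{334 \sqrt{7}}{35}}$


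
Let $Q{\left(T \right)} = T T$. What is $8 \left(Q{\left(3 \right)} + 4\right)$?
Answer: $104$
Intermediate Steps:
$Q{\left(T \right)} = T^{2}$
$8 \left(Q{\left(3 \right)} + 4\right) = 8 \left(3^{2} + 4\right) = 8 \left(9 + 4\right) = 8 \cdot 13 = 104$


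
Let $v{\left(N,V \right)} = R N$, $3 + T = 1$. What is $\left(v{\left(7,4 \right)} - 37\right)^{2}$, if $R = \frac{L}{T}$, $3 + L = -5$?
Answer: $81$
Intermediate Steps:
$L = -8$ ($L = -3 - 5 = -8$)
$T = -2$ ($T = -3 + 1 = -2$)
$R = 4$ ($R = - \frac{8}{-2} = \left(-8\right) \left(- \frac{1}{2}\right) = 4$)
$v{\left(N,V \right)} = 4 N$
$\left(v{\left(7,4 \right)} - 37\right)^{2} = \left(4 \cdot 7 - 37\right)^{2} = \left(28 - 37\right)^{2} = \left(-9\right)^{2} = 81$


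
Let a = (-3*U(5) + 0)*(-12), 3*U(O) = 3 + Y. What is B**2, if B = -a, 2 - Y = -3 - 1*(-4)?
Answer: 2304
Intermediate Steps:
Y = 1 (Y = 2 - (-3 - 1*(-4)) = 2 - (-3 + 4) = 2 - 1*1 = 2 - 1 = 1)
U(O) = 4/3 (U(O) = (3 + 1)/3 = (1/3)*4 = 4/3)
a = 48 (a = (-3*4/3 + 0)*(-12) = (-4 + 0)*(-12) = -4*(-12) = 48)
B = -48 (B = -1*48 = -48)
B**2 = (-48)**2 = 2304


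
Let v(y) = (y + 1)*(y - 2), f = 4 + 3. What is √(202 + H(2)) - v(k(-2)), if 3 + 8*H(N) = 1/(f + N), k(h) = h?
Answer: -4 + √7259/6 ≈ 10.200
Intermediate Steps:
f = 7
H(N) = -3/8 + 1/(8*(7 + N))
v(y) = (1 + y)*(-2 + y)
√(202 + H(2)) - v(k(-2)) = √(202 + (-20 - 3*2)/(8*(7 + 2))) - (-2 + (-2)² - 1*(-2)) = √(202 + (⅛)*(-20 - 6)/9) - (-2 + 4 + 2) = √(202 + (⅛)*(⅑)*(-26)) - 1*4 = √(202 - 13/36) - 4 = √(7259/36) - 4 = √7259/6 - 4 = -4 + √7259/6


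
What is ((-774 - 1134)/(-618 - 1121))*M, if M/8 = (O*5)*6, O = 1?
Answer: 457920/1739 ≈ 263.32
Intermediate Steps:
M = 240 (M = 8*((1*5)*6) = 8*(5*6) = 8*30 = 240)
((-774 - 1134)/(-618 - 1121))*M = ((-774 - 1134)/(-618 - 1121))*240 = -1908/(-1739)*240 = -1908*(-1/1739)*240 = (1908/1739)*240 = 457920/1739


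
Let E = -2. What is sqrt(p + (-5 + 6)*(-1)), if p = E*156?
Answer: I*sqrt(313) ≈ 17.692*I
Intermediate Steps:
p = -312 (p = -2*156 = -312)
sqrt(p + (-5 + 6)*(-1)) = sqrt(-312 + (-5 + 6)*(-1)) = sqrt(-312 + 1*(-1)) = sqrt(-312 - 1) = sqrt(-313) = I*sqrt(313)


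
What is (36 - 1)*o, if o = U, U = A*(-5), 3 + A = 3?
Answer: 0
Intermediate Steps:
A = 0 (A = -3 + 3 = 0)
U = 0 (U = 0*(-5) = 0)
o = 0
(36 - 1)*o = (36 - 1)*0 = 35*0 = 0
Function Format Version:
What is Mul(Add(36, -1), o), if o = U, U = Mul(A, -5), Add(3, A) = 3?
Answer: 0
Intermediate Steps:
A = 0 (A = Add(-3, 3) = 0)
U = 0 (U = Mul(0, -5) = 0)
o = 0
Mul(Add(36, -1), o) = Mul(Add(36, -1), 0) = Mul(35, 0) = 0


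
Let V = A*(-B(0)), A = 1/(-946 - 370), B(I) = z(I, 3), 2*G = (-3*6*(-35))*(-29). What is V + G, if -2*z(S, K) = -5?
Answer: -24043315/2632 ≈ -9135.0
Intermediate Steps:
z(S, K) = 5/2 (z(S, K) = -½*(-5) = 5/2)
G = -9135 (G = ((-3*6*(-35))*(-29))/2 = (-18*(-35)*(-29))/2 = (630*(-29))/2 = (½)*(-18270) = -9135)
B(I) = 5/2
A = -1/1316 (A = 1/(-1316) = -1/1316 ≈ -0.00075988)
V = 5/2632 (V = -(-1)*5/(1316*2) = -1/1316*(-5/2) = 5/2632 ≈ 0.0018997)
V + G = 5/2632 - 9135 = -24043315/2632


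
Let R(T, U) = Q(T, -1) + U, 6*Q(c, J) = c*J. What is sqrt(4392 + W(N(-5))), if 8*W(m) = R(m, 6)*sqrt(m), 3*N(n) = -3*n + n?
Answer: sqrt(5692032 + 294*sqrt(30))/36 ≈ 66.281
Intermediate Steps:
Q(c, J) = J*c/6 (Q(c, J) = (c*J)/6 = (J*c)/6 = J*c/6)
N(n) = -2*n/3 (N(n) = (-3*n + n)/3 = (-2*n)/3 = -2*n/3)
R(T, U) = U - T/6 (R(T, U) = (1/6)*(-1)*T + U = -T/6 + U = U - T/6)
W(m) = sqrt(m)*(6 - m/6)/8 (W(m) = ((6 - m/6)*sqrt(m))/8 = (sqrt(m)*(6 - m/6))/8 = sqrt(m)*(6 - m/6)/8)
sqrt(4392 + W(N(-5))) = sqrt(4392 + sqrt(-2/3*(-5))*(36 - (-2)*(-5)/3)/48) = sqrt(4392 + sqrt(10/3)*(36 - 1*10/3)/48) = sqrt(4392 + (sqrt(30)/3)*(36 - 10/3)/48) = sqrt(4392 + (1/48)*(sqrt(30)/3)*(98/3)) = sqrt(4392 + 49*sqrt(30)/216)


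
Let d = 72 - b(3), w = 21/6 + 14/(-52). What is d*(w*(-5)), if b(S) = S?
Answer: -14490/13 ≈ -1114.6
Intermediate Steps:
w = 42/13 (w = 21*(⅙) + 14*(-1/52) = 7/2 - 7/26 = 42/13 ≈ 3.2308)
d = 69 (d = 72 - 1*3 = 72 - 3 = 69)
d*(w*(-5)) = 69*((42/13)*(-5)) = 69*(-210/13) = -14490/13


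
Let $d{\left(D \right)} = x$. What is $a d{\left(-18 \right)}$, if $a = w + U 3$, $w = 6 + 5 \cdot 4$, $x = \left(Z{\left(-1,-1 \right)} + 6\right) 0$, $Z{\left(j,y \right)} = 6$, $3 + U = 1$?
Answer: $0$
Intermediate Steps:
$U = -2$ ($U = -3 + 1 = -2$)
$x = 0$ ($x = \left(6 + 6\right) 0 = 12 \cdot 0 = 0$)
$w = 26$ ($w = 6 + 20 = 26$)
$d{\left(D \right)} = 0$
$a = 20$ ($a = 26 - 6 = 20$)
$a d{\left(-18 \right)} = 20 \cdot 0 = 0$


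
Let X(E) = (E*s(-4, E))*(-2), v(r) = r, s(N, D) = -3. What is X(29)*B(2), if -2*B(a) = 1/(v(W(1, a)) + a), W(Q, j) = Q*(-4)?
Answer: 87/2 ≈ 43.500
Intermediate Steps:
W(Q, j) = -4*Q
X(E) = 6*E (X(E) = (E*(-3))*(-2) = -3*E*(-2) = 6*E)
B(a) = -1/(2*(-4 + a)) (B(a) = -1/(2*(-4*1 + a)) = -1/(2*(-4 + a)))
X(29)*B(2) = (6*29)*(-1/(-8 + 2*2)) = 174*(-1/(-8 + 4)) = 174*(-1/(-4)) = 174*(-1*(-¼)) = 174*(¼) = 87/2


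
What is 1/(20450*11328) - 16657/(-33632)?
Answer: 120585021151/243472137600 ≈ 0.49527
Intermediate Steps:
1/(20450*11328) - 16657/(-33632) = (1/20450)*(1/11328) - 16657*(-1/33632) = 1/231657600 + 16657/33632 = 120585021151/243472137600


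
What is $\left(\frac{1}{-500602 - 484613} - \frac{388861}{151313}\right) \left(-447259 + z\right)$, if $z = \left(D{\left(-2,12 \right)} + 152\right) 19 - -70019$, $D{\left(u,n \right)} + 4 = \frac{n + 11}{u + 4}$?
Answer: $\frac{6826861458326246}{7098849395} \approx 9.6169 \cdot 10^{5}$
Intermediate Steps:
$D{\left(u,n \right)} = -4 + \frac{11 + n}{4 + u}$ ($D{\left(u,n \right)} = -4 + \frac{n + 11}{u + 4} = -4 + \frac{11 + n}{4 + u}$)
$z = \frac{146099}{2}$ ($z = \left(\frac{-5 + 12 - -8}{4 - 2} + 152\right) 19 - -70019 = \left(\frac{-5 + 12 + 8}{2} + 152\right) 19 + 70019 = \left(\frac{1}{2} \cdot 15 + 152\right) 19 + 70019 = \left(\frac{15}{2} + 152\right) 19 + 70019 = \frac{319}{2} \cdot 19 + 70019 = \frac{6061}{2} + 70019 = \frac{146099}{2} \approx 73050.0$)
$\left(\frac{1}{-500602 - 484613} - \frac{388861}{151313}\right) \left(-447259 + z\right) = \left(\frac{1}{-500602 - 484613} - \frac{388861}{151313}\right) \left(-447259 + \frac{146099}{2}\right) = \left(\frac{1}{-985215} - \frac{388861}{151313}\right) \left(- \frac{748419}{2}\right) = \left(- \frac{1}{985215} - \frac{388861}{151313}\right) \left(- \frac{748419}{2}\right) = \left(- \frac{383111841428}{149075837295}\right) \left(- \frac{748419}{2}\right) = \frac{6826861458326246}{7098849395}$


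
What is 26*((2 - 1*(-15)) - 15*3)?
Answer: -728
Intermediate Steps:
26*((2 - 1*(-15)) - 15*3) = 26*((2 + 15) - 45) = 26*(17 - 45) = 26*(-28) = -728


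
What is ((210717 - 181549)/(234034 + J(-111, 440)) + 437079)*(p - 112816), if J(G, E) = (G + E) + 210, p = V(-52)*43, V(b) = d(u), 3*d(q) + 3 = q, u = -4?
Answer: -34730905659144815/703719 ≈ -4.9353e+10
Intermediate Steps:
d(q) = -1 + q/3
V(b) = -7/3 (V(b) = -1 + (1/3)*(-4) = -1 - 4/3 = -7/3)
p = -301/3 (p = -7/3*43 = -301/3 ≈ -100.33)
J(G, E) = 210 + E + G (J(G, E) = (E + G) + 210 = 210 + E + G)
((210717 - 181549)/(234034 + J(-111, 440)) + 437079)*(p - 112816) = ((210717 - 181549)/(234034 + (210 + 440 - 111)) + 437079)*(-301/3 - 112816) = (29168/(234034 + 539) + 437079)*(-338749/3) = (29168/234573 + 437079)*(-338749/3) = (102526961435/234573)*(-338749/3) = -34730905659144815/703719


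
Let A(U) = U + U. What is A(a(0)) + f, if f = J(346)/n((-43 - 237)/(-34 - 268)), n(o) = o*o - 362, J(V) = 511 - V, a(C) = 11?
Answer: 177393799/8234362 ≈ 21.543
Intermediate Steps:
n(o) = -362 + o² (n(o) = o² - 362 = -362 + o²)
A(U) = 2*U
f = -3762165/8234362 (f = (511 - 1*346)/(-362 + ((-43 - 237)/(-34 - 268))²) = (511 - 346)/(-362 + (-280/(-302))²) = 165/(-362 + (-280*(-1/302))²) = 165/(-362 + (140/151)²) = 165/(-362 + 19600/22801) = 165/(-8234362/22801) = 165*(-22801/8234362) = -3762165/8234362 ≈ -0.45689)
A(a(0)) + f = 2*11 - 3762165/8234362 = 22 - 3762165/8234362 = 177393799/8234362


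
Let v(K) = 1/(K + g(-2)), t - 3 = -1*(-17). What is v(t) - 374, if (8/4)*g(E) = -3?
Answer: -13836/37 ≈ -373.95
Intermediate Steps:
g(E) = -3/2 (g(E) = (½)*(-3) = -3/2)
t = 20 (t = 3 - 1*(-17) = 3 + 17 = 20)
v(K) = 1/(-3/2 + K) (v(K) = 1/(K - 3/2) = 1/(-3/2 + K))
v(t) - 374 = 2/(-3 + 2*20) - 374 = 2/(-3 + 40) - 374 = 2/37 - 374 = -13836/37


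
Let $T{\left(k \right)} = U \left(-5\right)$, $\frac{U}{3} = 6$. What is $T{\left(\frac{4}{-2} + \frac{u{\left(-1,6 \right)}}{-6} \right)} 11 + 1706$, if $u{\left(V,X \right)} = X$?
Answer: $716$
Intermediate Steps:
$U = 18$ ($U = 3 \cdot 6 = 18$)
$T{\left(k \right)} = -90$ ($T{\left(k \right)} = 18 \left(-5\right) = -90$)
$T{\left(\frac{4}{-2} + \frac{u{\left(-1,6 \right)}}{-6} \right)} 11 + 1706 = \left(-90\right) 11 + 1706 = -990 + 1706 = 716$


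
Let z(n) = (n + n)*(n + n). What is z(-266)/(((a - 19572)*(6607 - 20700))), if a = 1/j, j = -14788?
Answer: 4185358912/4078947376541 ≈ 0.0010261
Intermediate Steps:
a = -1/14788 (a = 1/(-14788) = -1/14788 ≈ -6.7622e-5)
z(n) = 4*n² (z(n) = (2*n)*(2*n) = 4*n²)
z(-266)/(((a - 19572)*(6607 - 20700))) = (4*(-266)²)/(((-1/14788 - 19572)*(6607 - 20700))) = (4*70756)/((-289430737/14788*(-14093))) = 283024/(4078947376541/14788) = 283024*(14788/4078947376541) = 4185358912/4078947376541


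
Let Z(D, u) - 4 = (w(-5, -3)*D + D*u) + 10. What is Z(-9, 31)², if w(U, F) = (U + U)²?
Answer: 1357225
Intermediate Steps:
w(U, F) = 4*U² (w(U, F) = (2*U)² = 4*U²)
Z(D, u) = 14 + 100*D + D*u (Z(D, u) = 4 + (((4*(-5)²)*D + D*u) + 10) = 4 + (((4*25)*D + D*u) + 10) = 4 + ((100*D + D*u) + 10) = 4 + (10 + 100*D + D*u) = 14 + 100*D + D*u)
Z(-9, 31)² = (14 + 100*(-9) - 9*31)² = (14 - 900 - 279)² = (-1165)² = 1357225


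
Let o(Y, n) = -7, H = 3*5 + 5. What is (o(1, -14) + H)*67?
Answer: 871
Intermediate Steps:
H = 20 (H = 15 + 5 = 20)
(o(1, -14) + H)*67 = (-7 + 20)*67 = 13*67 = 871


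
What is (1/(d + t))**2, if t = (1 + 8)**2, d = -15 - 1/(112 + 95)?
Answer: 42849/186622921 ≈ 0.00022960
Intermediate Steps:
d = -3106/207 (d = -15 - 1/207 = -3106/207 ≈ -15.005)
t = 81 (t = 9**2 = 81)
(1/(d + t))**2 = (1/(-3106/207 + 81))**2 = (1/(13661/207))**2 = (207/13661)**2 = 42849/186622921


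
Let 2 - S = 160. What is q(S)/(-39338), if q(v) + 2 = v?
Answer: 80/19669 ≈ 0.0040673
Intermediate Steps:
S = -158 (S = 2 - 1*160 = 2 - 160 = -158)
q(v) = -2 + v
q(S)/(-39338) = (-2 - 158)/(-39338) = -160*(-1/39338) = 80/19669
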